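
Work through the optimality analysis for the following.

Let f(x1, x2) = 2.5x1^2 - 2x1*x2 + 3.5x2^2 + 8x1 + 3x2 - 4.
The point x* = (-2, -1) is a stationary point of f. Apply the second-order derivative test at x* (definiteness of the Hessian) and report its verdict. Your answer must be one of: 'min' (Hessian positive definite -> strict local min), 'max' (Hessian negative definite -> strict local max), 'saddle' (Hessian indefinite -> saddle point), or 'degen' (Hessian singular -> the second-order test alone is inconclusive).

Compute the Hessian H = grad^2 f:
  H = [[5, -2], [-2, 7]]
Verify stationarity: grad f(x*) = H x* + g = (0, 0).
Eigenvalues of H: 3.7639, 8.2361.
Both eigenvalues > 0, so H is positive definite -> x* is a strict local min.

min


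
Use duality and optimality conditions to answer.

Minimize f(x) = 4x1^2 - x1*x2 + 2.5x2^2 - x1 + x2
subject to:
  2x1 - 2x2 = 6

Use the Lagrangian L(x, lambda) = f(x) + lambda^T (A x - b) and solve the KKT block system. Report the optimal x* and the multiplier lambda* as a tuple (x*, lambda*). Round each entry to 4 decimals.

Form the Lagrangian:
  L(x, lambda) = (1/2) x^T Q x + c^T x + lambda^T (A x - b)
Stationarity (grad_x L = 0): Q x + c + A^T lambda = 0.
Primal feasibility: A x = b.

This gives the KKT block system:
  [ Q   A^T ] [ x     ]   [-c ]
  [ A    0  ] [ lambda ] = [ b ]

Solving the linear system:
  x*      = (1.0909, -1.9091)
  lambda* = (-4.8182)
  f(x*)   = 12.9545

x* = (1.0909, -1.9091), lambda* = (-4.8182)


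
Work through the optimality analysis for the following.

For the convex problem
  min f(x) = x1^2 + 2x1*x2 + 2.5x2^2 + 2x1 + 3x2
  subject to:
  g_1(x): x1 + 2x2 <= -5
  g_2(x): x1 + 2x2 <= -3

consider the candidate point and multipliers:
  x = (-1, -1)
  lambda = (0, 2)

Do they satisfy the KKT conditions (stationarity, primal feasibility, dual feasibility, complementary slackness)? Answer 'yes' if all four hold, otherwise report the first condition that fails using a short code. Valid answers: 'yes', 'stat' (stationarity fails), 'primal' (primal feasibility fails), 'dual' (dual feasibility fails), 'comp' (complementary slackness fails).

Gradient of f: grad f(x) = Q x + c = (-2, -4)
Constraint values g_i(x) = a_i^T x - b_i:
  g_1((-1, -1)) = 2
  g_2((-1, -1)) = 0
Stationarity residual: grad f(x) + sum_i lambda_i a_i = (0, 0)
  -> stationarity OK
Primal feasibility (all g_i <= 0): FAILS
Dual feasibility (all lambda_i >= 0): OK
Complementary slackness (lambda_i * g_i(x) = 0 for all i): OK

Verdict: the first failing condition is primal_feasibility -> primal.

primal


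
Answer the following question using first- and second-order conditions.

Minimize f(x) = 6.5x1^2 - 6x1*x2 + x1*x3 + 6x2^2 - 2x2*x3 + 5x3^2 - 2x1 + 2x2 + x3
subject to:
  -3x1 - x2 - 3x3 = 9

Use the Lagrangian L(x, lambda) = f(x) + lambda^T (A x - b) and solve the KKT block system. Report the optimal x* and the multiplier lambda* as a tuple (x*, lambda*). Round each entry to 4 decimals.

Form the Lagrangian:
  L(x, lambda) = (1/2) x^T Q x + c^T x + lambda^T (A x - b)
Stationarity (grad_x L = 0): Q x + c + A^T lambda = 0.
Primal feasibility: A x = b.

This gives the KKT block system:
  [ Q   A^T ] [ x     ]   [-c ]
  [ A    0  ] [ lambda ] = [ b ]

Solving the linear system:
  x*      = (-1.2051, -1.3065, -1.3594)
  lambda* = (-3.7288)
  f(x*)   = 15.9983

x* = (-1.2051, -1.3065, -1.3594), lambda* = (-3.7288)


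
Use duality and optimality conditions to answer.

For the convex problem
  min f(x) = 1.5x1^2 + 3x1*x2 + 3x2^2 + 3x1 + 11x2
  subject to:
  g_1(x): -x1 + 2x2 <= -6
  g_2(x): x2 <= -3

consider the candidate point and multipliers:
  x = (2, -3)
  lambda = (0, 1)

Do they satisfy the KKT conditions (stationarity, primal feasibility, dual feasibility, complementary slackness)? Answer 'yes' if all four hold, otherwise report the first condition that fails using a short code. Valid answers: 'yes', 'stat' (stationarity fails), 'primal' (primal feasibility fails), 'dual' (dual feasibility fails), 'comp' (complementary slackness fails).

Gradient of f: grad f(x) = Q x + c = (0, -1)
Constraint values g_i(x) = a_i^T x - b_i:
  g_1((2, -3)) = -2
  g_2((2, -3)) = 0
Stationarity residual: grad f(x) + sum_i lambda_i a_i = (0, 0)
  -> stationarity OK
Primal feasibility (all g_i <= 0): OK
Dual feasibility (all lambda_i >= 0): OK
Complementary slackness (lambda_i * g_i(x) = 0 for all i): OK

Verdict: yes, KKT holds.

yes


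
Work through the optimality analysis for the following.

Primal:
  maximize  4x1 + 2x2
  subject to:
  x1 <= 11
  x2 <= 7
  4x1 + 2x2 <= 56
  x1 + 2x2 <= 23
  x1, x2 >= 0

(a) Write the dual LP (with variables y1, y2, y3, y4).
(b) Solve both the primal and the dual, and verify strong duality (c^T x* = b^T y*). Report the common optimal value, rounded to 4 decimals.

The standard primal-dual pair for 'max c^T x s.t. A x <= b, x >= 0' is:
  Dual:  min b^T y  s.t.  A^T y >= c,  y >= 0.

So the dual LP is:
  minimize  11y1 + 7y2 + 56y3 + 23y4
  subject to:
    y1 + 4y3 + y4 >= 4
    y2 + 2y3 + 2y4 >= 2
    y1, y2, y3, y4 >= 0

Solving the primal: x* = (11, 6).
  primal value c^T x* = 56.
Solving the dual: y* = (0, 0, 1, 0).
  dual value b^T y* = 56.
Strong duality: c^T x* = b^T y*. Confirmed.

56


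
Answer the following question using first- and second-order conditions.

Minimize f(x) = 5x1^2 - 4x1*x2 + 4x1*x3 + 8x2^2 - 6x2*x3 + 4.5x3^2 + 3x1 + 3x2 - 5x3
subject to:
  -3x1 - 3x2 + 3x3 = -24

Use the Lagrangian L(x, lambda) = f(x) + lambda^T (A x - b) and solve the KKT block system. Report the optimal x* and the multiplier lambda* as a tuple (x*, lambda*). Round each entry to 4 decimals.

Form the Lagrangian:
  L(x, lambda) = (1/2) x^T Q x + c^T x + lambda^T (A x - b)
Stationarity (grad_x L = 0): Q x + c + A^T lambda = 0.
Primal feasibility: A x = b.

This gives the KKT block system:
  [ Q   A^T ] [ x     ]   [-c ]
  [ A    0  ] [ lambda ] = [ b ]

Solving the linear system:
  x*      = (3.8012, 1.1228, -3.076)
  lambda* = (8.0721)
  f(x*)   = 111.9415

x* = (3.8012, 1.1228, -3.076), lambda* = (8.0721)


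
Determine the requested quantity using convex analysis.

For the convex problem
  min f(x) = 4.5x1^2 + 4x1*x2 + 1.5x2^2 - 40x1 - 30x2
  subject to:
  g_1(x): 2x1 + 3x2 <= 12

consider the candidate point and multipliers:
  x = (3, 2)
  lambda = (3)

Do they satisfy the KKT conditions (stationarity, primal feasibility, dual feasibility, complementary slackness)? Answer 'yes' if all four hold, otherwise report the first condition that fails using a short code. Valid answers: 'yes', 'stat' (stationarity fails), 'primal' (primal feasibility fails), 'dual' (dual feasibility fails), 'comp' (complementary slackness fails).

Gradient of f: grad f(x) = Q x + c = (-5, -12)
Constraint values g_i(x) = a_i^T x - b_i:
  g_1((3, 2)) = 0
Stationarity residual: grad f(x) + sum_i lambda_i a_i = (1, -3)
  -> stationarity FAILS
Primal feasibility (all g_i <= 0): OK
Dual feasibility (all lambda_i >= 0): OK
Complementary slackness (lambda_i * g_i(x) = 0 for all i): OK

Verdict: the first failing condition is stationarity -> stat.

stat


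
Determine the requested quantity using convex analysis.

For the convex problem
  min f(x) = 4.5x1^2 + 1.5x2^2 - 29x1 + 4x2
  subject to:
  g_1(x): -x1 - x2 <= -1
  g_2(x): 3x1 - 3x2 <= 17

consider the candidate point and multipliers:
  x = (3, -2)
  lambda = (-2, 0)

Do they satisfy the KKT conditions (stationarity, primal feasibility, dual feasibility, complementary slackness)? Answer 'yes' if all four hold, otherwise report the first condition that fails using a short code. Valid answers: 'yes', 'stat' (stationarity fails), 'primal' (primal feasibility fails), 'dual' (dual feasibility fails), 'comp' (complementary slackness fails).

Gradient of f: grad f(x) = Q x + c = (-2, -2)
Constraint values g_i(x) = a_i^T x - b_i:
  g_1((3, -2)) = 0
  g_2((3, -2)) = -2
Stationarity residual: grad f(x) + sum_i lambda_i a_i = (0, 0)
  -> stationarity OK
Primal feasibility (all g_i <= 0): OK
Dual feasibility (all lambda_i >= 0): FAILS
Complementary slackness (lambda_i * g_i(x) = 0 for all i): OK

Verdict: the first failing condition is dual_feasibility -> dual.

dual


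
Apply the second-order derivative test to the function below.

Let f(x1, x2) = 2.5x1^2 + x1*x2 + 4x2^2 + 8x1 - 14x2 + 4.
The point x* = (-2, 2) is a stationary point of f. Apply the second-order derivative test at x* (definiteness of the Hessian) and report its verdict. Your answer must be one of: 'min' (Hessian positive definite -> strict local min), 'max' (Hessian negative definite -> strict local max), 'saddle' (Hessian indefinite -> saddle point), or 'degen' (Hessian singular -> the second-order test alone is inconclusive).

Compute the Hessian H = grad^2 f:
  H = [[5, 1], [1, 8]]
Verify stationarity: grad f(x*) = H x* + g = (0, 0).
Eigenvalues of H: 4.6972, 8.3028.
Both eigenvalues > 0, so H is positive definite -> x* is a strict local min.

min


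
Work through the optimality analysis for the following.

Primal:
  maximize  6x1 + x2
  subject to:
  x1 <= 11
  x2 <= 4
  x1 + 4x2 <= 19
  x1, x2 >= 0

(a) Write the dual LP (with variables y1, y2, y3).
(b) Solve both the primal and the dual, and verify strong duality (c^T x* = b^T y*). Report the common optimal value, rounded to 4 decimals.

The standard primal-dual pair for 'max c^T x s.t. A x <= b, x >= 0' is:
  Dual:  min b^T y  s.t.  A^T y >= c,  y >= 0.

So the dual LP is:
  minimize  11y1 + 4y2 + 19y3
  subject to:
    y1 + y3 >= 6
    y2 + 4y3 >= 1
    y1, y2, y3 >= 0

Solving the primal: x* = (11, 2).
  primal value c^T x* = 68.
Solving the dual: y* = (5.75, 0, 0.25).
  dual value b^T y* = 68.
Strong duality: c^T x* = b^T y*. Confirmed.

68


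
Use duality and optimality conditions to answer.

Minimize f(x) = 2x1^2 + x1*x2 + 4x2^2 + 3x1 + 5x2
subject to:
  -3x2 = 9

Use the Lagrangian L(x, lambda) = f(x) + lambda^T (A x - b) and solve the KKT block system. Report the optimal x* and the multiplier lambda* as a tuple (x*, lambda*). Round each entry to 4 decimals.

Form the Lagrangian:
  L(x, lambda) = (1/2) x^T Q x + c^T x + lambda^T (A x - b)
Stationarity (grad_x L = 0): Q x + c + A^T lambda = 0.
Primal feasibility: A x = b.

This gives the KKT block system:
  [ Q   A^T ] [ x     ]   [-c ]
  [ A    0  ] [ lambda ] = [ b ]

Solving the linear system:
  x*      = (0, -3)
  lambda* = (-6.3333)
  f(x*)   = 21

x* = (0, -3), lambda* = (-6.3333)


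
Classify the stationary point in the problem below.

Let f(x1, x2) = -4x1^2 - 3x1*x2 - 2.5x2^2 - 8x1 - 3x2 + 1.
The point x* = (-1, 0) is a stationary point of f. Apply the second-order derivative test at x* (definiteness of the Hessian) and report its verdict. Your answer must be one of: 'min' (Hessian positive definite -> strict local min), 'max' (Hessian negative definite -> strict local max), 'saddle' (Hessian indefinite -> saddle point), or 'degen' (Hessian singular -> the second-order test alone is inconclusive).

Compute the Hessian H = grad^2 f:
  H = [[-8, -3], [-3, -5]]
Verify stationarity: grad f(x*) = H x* + g = (0, 0).
Eigenvalues of H: -9.8541, -3.1459.
Both eigenvalues < 0, so H is negative definite -> x* is a strict local max.

max


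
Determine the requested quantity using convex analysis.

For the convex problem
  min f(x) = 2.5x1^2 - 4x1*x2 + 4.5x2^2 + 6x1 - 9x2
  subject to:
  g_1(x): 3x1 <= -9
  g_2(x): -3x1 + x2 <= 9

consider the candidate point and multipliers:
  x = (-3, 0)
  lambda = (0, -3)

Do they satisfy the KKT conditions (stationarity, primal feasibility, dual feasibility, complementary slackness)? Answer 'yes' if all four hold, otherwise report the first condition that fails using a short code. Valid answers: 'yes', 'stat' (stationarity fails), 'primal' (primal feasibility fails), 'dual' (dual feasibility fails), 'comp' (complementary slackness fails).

Gradient of f: grad f(x) = Q x + c = (-9, 3)
Constraint values g_i(x) = a_i^T x - b_i:
  g_1((-3, 0)) = 0
  g_2((-3, 0)) = 0
Stationarity residual: grad f(x) + sum_i lambda_i a_i = (0, 0)
  -> stationarity OK
Primal feasibility (all g_i <= 0): OK
Dual feasibility (all lambda_i >= 0): FAILS
Complementary slackness (lambda_i * g_i(x) = 0 for all i): OK

Verdict: the first failing condition is dual_feasibility -> dual.

dual


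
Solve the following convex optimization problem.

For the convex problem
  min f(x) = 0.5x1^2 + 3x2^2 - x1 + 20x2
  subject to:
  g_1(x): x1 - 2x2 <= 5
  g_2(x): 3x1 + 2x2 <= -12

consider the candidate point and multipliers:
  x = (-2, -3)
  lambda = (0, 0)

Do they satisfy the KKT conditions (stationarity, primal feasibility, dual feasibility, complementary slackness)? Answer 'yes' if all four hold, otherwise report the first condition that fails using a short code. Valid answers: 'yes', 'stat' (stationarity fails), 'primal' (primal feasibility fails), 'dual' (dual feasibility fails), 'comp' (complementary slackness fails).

Gradient of f: grad f(x) = Q x + c = (-3, 2)
Constraint values g_i(x) = a_i^T x - b_i:
  g_1((-2, -3)) = -1
  g_2((-2, -3)) = 0
Stationarity residual: grad f(x) + sum_i lambda_i a_i = (-3, 2)
  -> stationarity FAILS
Primal feasibility (all g_i <= 0): OK
Dual feasibility (all lambda_i >= 0): OK
Complementary slackness (lambda_i * g_i(x) = 0 for all i): OK

Verdict: the first failing condition is stationarity -> stat.

stat


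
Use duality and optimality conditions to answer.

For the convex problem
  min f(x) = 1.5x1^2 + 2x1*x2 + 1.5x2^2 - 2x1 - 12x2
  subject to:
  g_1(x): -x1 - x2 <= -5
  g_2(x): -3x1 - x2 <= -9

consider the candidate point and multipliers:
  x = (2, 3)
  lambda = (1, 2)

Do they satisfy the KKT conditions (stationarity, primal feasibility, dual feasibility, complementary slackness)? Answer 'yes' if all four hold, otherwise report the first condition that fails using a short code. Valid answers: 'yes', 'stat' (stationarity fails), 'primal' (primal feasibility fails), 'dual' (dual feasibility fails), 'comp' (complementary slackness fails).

Gradient of f: grad f(x) = Q x + c = (10, 1)
Constraint values g_i(x) = a_i^T x - b_i:
  g_1((2, 3)) = 0
  g_2((2, 3)) = 0
Stationarity residual: grad f(x) + sum_i lambda_i a_i = (3, -2)
  -> stationarity FAILS
Primal feasibility (all g_i <= 0): OK
Dual feasibility (all lambda_i >= 0): OK
Complementary slackness (lambda_i * g_i(x) = 0 for all i): OK

Verdict: the first failing condition is stationarity -> stat.

stat


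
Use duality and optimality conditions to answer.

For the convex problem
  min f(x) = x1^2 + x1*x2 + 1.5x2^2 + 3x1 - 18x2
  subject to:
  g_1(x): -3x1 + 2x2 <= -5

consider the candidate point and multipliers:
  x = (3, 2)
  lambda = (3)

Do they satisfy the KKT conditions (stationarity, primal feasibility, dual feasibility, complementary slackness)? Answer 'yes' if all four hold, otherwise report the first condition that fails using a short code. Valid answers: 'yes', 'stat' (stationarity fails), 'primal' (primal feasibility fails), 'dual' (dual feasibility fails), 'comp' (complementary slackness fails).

Gradient of f: grad f(x) = Q x + c = (11, -9)
Constraint values g_i(x) = a_i^T x - b_i:
  g_1((3, 2)) = 0
Stationarity residual: grad f(x) + sum_i lambda_i a_i = (2, -3)
  -> stationarity FAILS
Primal feasibility (all g_i <= 0): OK
Dual feasibility (all lambda_i >= 0): OK
Complementary slackness (lambda_i * g_i(x) = 0 for all i): OK

Verdict: the first failing condition is stationarity -> stat.

stat


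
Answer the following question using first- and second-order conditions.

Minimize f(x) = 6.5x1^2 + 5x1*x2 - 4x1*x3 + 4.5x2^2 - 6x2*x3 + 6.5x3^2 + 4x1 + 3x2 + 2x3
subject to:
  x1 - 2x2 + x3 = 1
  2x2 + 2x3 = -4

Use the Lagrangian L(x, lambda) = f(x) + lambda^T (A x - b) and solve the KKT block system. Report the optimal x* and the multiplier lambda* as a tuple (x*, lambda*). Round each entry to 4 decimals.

Form the Lagrangian:
  L(x, lambda) = (1/2) x^T Q x + c^T x + lambda^T (A x - b)
Stationarity (grad_x L = 0): Q x + c + A^T lambda = 0.
Primal feasibility: A x = b.

This gives the KKT block system:
  [ Q   A^T ] [ x     ]   [-c ]
  [ A    0  ] [ lambda ] = [ b ]

Solving the linear system:
  x*      = (-0.2049, -1.0683, -0.9317)
  lambda* = (0.278, 1.3024)
  f(x*)   = -0.478

x* = (-0.2049, -1.0683, -0.9317), lambda* = (0.278, 1.3024)


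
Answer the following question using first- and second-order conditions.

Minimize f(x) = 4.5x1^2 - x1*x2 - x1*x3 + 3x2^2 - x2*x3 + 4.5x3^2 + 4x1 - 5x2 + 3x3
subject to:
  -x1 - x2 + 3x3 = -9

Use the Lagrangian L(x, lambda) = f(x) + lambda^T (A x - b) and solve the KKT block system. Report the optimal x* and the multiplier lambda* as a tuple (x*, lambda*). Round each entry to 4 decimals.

Form the Lagrangian:
  L(x, lambda) = (1/2) x^T Q x + c^T x + lambda^T (A x - b)
Stationarity (grad_x L = 0): Q x + c + A^T lambda = 0.
Primal feasibility: A x = b.

This gives the KKT block system:
  [ Q   A^T ] [ x     ]   [-c ]
  [ A    0  ] [ lambda ] = [ b ]

Solving the linear system:
  x*      = (0.2216, 1.6023, -2.392)
  lambda* = (6.7841)
  f(x*)   = 23.3778

x* = (0.2216, 1.6023, -2.392), lambda* = (6.7841)


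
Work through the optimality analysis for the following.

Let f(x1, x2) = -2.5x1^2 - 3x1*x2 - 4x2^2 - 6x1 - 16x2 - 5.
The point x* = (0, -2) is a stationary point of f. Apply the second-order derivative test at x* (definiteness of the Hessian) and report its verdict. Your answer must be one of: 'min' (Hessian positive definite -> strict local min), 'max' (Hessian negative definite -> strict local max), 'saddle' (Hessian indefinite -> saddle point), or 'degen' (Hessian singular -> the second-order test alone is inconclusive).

Compute the Hessian H = grad^2 f:
  H = [[-5, -3], [-3, -8]]
Verify stationarity: grad f(x*) = H x* + g = (0, 0).
Eigenvalues of H: -9.8541, -3.1459.
Both eigenvalues < 0, so H is negative definite -> x* is a strict local max.

max


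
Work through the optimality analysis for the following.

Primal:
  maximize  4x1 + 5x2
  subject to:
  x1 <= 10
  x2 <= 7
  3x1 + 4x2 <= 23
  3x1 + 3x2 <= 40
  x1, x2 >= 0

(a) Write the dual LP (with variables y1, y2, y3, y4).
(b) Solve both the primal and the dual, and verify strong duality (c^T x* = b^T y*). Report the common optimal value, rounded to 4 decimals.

The standard primal-dual pair for 'max c^T x s.t. A x <= b, x >= 0' is:
  Dual:  min b^T y  s.t.  A^T y >= c,  y >= 0.

So the dual LP is:
  minimize  10y1 + 7y2 + 23y3 + 40y4
  subject to:
    y1 + 3y3 + 3y4 >= 4
    y2 + 4y3 + 3y4 >= 5
    y1, y2, y3, y4 >= 0

Solving the primal: x* = (7.6667, 0).
  primal value c^T x* = 30.6667.
Solving the dual: y* = (0, 0, 1.3333, 0).
  dual value b^T y* = 30.6667.
Strong duality: c^T x* = b^T y*. Confirmed.

30.6667


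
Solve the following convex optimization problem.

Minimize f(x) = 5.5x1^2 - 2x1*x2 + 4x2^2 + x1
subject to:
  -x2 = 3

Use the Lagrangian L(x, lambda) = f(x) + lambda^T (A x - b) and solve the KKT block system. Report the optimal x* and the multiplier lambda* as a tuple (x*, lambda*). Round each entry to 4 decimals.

Form the Lagrangian:
  L(x, lambda) = (1/2) x^T Q x + c^T x + lambda^T (A x - b)
Stationarity (grad_x L = 0): Q x + c + A^T lambda = 0.
Primal feasibility: A x = b.

This gives the KKT block system:
  [ Q   A^T ] [ x     ]   [-c ]
  [ A    0  ] [ lambda ] = [ b ]

Solving the linear system:
  x*      = (-0.6364, -3)
  lambda* = (-22.7273)
  f(x*)   = 33.7727

x* = (-0.6364, -3), lambda* = (-22.7273)


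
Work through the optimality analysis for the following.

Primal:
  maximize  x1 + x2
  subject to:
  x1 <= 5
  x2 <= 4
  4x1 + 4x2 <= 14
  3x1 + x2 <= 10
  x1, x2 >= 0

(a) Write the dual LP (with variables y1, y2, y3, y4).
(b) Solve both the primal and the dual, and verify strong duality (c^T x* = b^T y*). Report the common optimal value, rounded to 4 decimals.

The standard primal-dual pair for 'max c^T x s.t. A x <= b, x >= 0' is:
  Dual:  min b^T y  s.t.  A^T y >= c,  y >= 0.

So the dual LP is:
  minimize  5y1 + 4y2 + 14y3 + 10y4
  subject to:
    y1 + 4y3 + 3y4 >= 1
    y2 + 4y3 + y4 >= 1
    y1, y2, y3, y4 >= 0

Solving the primal: x* = (3.25, 0.25).
  primal value c^T x* = 3.5.
Solving the dual: y* = (0, 0, 0.25, 0).
  dual value b^T y* = 3.5.
Strong duality: c^T x* = b^T y*. Confirmed.

3.5


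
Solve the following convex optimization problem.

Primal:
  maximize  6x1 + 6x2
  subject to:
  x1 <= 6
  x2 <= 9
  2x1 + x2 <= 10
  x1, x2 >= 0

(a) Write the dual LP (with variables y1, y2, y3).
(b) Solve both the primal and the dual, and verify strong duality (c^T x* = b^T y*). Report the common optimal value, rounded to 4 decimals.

The standard primal-dual pair for 'max c^T x s.t. A x <= b, x >= 0' is:
  Dual:  min b^T y  s.t.  A^T y >= c,  y >= 0.

So the dual LP is:
  minimize  6y1 + 9y2 + 10y3
  subject to:
    y1 + 2y3 >= 6
    y2 + y3 >= 6
    y1, y2, y3 >= 0

Solving the primal: x* = (0.5, 9).
  primal value c^T x* = 57.
Solving the dual: y* = (0, 3, 3).
  dual value b^T y* = 57.
Strong duality: c^T x* = b^T y*. Confirmed.

57


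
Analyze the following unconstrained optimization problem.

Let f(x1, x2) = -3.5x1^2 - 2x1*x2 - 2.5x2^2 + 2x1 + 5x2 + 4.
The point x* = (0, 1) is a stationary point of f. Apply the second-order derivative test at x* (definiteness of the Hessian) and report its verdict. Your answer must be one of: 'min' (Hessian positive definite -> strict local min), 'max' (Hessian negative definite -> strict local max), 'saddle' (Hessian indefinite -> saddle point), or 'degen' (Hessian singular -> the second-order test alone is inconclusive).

Compute the Hessian H = grad^2 f:
  H = [[-7, -2], [-2, -5]]
Verify stationarity: grad f(x*) = H x* + g = (0, 0).
Eigenvalues of H: -8.2361, -3.7639.
Both eigenvalues < 0, so H is negative definite -> x* is a strict local max.

max


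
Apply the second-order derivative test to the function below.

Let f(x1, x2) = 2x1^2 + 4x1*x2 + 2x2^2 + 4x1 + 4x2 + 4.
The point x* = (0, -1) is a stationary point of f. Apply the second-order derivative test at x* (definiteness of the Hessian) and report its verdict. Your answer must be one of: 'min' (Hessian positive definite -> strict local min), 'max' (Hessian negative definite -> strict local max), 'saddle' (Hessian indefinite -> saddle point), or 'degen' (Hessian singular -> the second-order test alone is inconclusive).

Compute the Hessian H = grad^2 f:
  H = [[4, 4], [4, 4]]
Verify stationarity: grad f(x*) = H x* + g = (0, 0).
Eigenvalues of H: 0, 8.
H has a zero eigenvalue (singular; positive semidefinite but not definite), so H is neither positive definite, negative definite, nor indefinite. The second-order test alone is inconclusive -> degen.
(Indeed, f is constant along the null direction of H through x*, so x* is not a strict local extremum.)

degen


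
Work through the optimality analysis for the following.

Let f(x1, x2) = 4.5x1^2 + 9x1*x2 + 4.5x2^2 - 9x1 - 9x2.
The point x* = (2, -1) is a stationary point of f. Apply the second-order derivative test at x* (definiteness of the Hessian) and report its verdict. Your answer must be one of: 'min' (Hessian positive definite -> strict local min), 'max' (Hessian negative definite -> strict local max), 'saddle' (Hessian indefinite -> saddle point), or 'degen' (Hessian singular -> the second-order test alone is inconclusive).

Compute the Hessian H = grad^2 f:
  H = [[9, 9], [9, 9]]
Verify stationarity: grad f(x*) = H x* + g = (0, 0).
Eigenvalues of H: 0, 18.
H has a zero eigenvalue (singular; positive semidefinite but not definite), so H is neither positive definite, negative definite, nor indefinite. The second-order test alone is inconclusive -> degen.
(Indeed, f is constant along the null direction of H through x*, so x* is not a strict local extremum.)

degen


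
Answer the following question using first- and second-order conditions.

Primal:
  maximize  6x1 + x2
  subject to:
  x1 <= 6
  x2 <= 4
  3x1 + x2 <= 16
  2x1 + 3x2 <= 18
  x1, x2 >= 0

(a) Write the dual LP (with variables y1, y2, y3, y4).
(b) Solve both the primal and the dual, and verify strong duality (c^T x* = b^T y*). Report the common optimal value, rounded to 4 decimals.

The standard primal-dual pair for 'max c^T x s.t. A x <= b, x >= 0' is:
  Dual:  min b^T y  s.t.  A^T y >= c,  y >= 0.

So the dual LP is:
  minimize  6y1 + 4y2 + 16y3 + 18y4
  subject to:
    y1 + 3y3 + 2y4 >= 6
    y2 + y3 + 3y4 >= 1
    y1, y2, y3, y4 >= 0

Solving the primal: x* = (5.3333, 0).
  primal value c^T x* = 32.
Solving the dual: y* = (0, 0, 2, 0).
  dual value b^T y* = 32.
Strong duality: c^T x* = b^T y*. Confirmed.

32


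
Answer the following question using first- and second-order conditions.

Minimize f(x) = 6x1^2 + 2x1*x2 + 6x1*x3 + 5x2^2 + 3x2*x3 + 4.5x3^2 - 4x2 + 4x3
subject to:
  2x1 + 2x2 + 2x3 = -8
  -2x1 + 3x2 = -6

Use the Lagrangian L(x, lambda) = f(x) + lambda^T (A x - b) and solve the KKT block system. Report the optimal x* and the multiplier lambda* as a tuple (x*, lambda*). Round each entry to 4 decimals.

Form the Lagrangian:
  L(x, lambda) = (1/2) x^T Q x + c^T x + lambda^T (A x - b)
Stationarity (grad_x L = 0): Q x + c + A^T lambda = 0.
Primal feasibility: A x = b.

This gives the KKT block system:
  [ Q   A^T ] [ x     ]   [-c ]
  [ A    0  ] [ lambda ] = [ b ]

Solving the linear system:
  x*      = (0.1529, -1.8981, -2.2548)
  lambda* = (10.535, 2.7898)
  f(x*)   = 49.7962

x* = (0.1529, -1.8981, -2.2548), lambda* = (10.535, 2.7898)


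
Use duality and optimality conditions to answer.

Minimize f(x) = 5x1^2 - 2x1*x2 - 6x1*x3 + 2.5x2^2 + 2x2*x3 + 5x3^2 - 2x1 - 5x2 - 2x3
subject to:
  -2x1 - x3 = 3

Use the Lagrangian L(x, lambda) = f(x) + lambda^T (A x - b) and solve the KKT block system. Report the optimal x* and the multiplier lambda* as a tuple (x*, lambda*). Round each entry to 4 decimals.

Form the Lagrangian:
  L(x, lambda) = (1/2) x^T Q x + c^T x + lambda^T (A x - b)
Stationarity (grad_x L = 0): Q x + c + A^T lambda = 0.
Primal feasibility: A x = b.

This gives the KKT block system:
  [ Q   A^T ] [ x     ]   [-c ]
  [ A    0  ] [ lambda ] = [ b ]

Solving the linear system:
  x*      = (-1, 1, -1)
  lambda* = (-4)
  f(x*)   = 5.5

x* = (-1, 1, -1), lambda* = (-4)


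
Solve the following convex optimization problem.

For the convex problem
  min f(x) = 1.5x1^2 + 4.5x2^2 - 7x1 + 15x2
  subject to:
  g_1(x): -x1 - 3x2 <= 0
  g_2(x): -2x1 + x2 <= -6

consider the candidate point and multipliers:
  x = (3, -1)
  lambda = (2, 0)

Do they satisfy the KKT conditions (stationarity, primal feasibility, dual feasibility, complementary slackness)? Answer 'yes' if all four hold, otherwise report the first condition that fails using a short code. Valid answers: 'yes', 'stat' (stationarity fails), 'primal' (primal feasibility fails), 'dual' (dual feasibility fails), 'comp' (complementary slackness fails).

Gradient of f: grad f(x) = Q x + c = (2, 6)
Constraint values g_i(x) = a_i^T x - b_i:
  g_1((3, -1)) = 0
  g_2((3, -1)) = -1
Stationarity residual: grad f(x) + sum_i lambda_i a_i = (0, 0)
  -> stationarity OK
Primal feasibility (all g_i <= 0): OK
Dual feasibility (all lambda_i >= 0): OK
Complementary slackness (lambda_i * g_i(x) = 0 for all i): OK

Verdict: yes, KKT holds.

yes


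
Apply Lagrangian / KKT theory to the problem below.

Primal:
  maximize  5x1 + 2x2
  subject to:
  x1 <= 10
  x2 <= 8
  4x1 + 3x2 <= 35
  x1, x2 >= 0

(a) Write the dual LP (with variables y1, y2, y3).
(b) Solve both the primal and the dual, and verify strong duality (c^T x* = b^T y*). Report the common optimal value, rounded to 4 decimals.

The standard primal-dual pair for 'max c^T x s.t. A x <= b, x >= 0' is:
  Dual:  min b^T y  s.t.  A^T y >= c,  y >= 0.

So the dual LP is:
  minimize  10y1 + 8y2 + 35y3
  subject to:
    y1 + 4y3 >= 5
    y2 + 3y3 >= 2
    y1, y2, y3 >= 0

Solving the primal: x* = (8.75, 0).
  primal value c^T x* = 43.75.
Solving the dual: y* = (0, 0, 1.25).
  dual value b^T y* = 43.75.
Strong duality: c^T x* = b^T y*. Confirmed.

43.75


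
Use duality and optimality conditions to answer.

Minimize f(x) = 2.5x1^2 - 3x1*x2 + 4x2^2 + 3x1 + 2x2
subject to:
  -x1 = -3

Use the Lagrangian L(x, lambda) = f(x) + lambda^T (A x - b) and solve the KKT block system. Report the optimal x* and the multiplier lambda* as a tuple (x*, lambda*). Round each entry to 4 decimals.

Form the Lagrangian:
  L(x, lambda) = (1/2) x^T Q x + c^T x + lambda^T (A x - b)
Stationarity (grad_x L = 0): Q x + c + A^T lambda = 0.
Primal feasibility: A x = b.

This gives the KKT block system:
  [ Q   A^T ] [ x     ]   [-c ]
  [ A    0  ] [ lambda ] = [ b ]

Solving the linear system:
  x*      = (3, 0.875)
  lambda* = (15.375)
  f(x*)   = 28.4375

x* = (3, 0.875), lambda* = (15.375)


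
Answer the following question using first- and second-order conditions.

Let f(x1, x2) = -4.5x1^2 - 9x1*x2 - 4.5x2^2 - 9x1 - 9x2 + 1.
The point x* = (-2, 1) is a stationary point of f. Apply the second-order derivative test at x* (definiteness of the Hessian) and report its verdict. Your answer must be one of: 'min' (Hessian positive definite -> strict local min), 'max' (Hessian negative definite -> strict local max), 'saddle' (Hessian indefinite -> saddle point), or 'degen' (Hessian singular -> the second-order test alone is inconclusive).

Compute the Hessian H = grad^2 f:
  H = [[-9, -9], [-9, -9]]
Verify stationarity: grad f(x*) = H x* + g = (0, 0).
Eigenvalues of H: -18, 0.
H has a zero eigenvalue (singular; negative semidefinite but not definite), so H is neither positive definite, negative definite, nor indefinite. The second-order test alone is inconclusive -> degen.
(Indeed, f is constant along the null direction of H through x*, so x* is not a strict local extremum.)

degen


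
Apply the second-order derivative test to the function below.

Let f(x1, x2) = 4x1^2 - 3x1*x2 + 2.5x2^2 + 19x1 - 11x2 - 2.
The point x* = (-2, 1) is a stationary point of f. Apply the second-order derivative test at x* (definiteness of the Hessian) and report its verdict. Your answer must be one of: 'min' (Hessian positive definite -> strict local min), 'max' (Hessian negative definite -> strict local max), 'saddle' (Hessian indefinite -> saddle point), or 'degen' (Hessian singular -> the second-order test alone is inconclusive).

Compute the Hessian H = grad^2 f:
  H = [[8, -3], [-3, 5]]
Verify stationarity: grad f(x*) = H x* + g = (0, 0).
Eigenvalues of H: 3.1459, 9.8541.
Both eigenvalues > 0, so H is positive definite -> x* is a strict local min.

min


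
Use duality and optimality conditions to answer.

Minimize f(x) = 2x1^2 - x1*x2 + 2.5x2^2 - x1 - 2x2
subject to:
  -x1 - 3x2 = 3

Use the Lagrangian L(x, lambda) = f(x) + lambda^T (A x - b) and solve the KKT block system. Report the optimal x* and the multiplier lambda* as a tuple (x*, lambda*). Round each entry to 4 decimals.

Form the Lagrangian:
  L(x, lambda) = (1/2) x^T Q x + c^T x + lambda^T (A x - b)
Stationarity (grad_x L = 0): Q x + c + A^T lambda = 0.
Primal feasibility: A x = b.

This gives the KKT block system:
  [ Q   A^T ] [ x     ]   [-c ]
  [ A    0  ] [ lambda ] = [ b ]

Solving the linear system:
  x*      = (-0.4468, -0.8511)
  lambda* = (-1.9362)
  f(x*)   = 3.9787

x* = (-0.4468, -0.8511), lambda* = (-1.9362)


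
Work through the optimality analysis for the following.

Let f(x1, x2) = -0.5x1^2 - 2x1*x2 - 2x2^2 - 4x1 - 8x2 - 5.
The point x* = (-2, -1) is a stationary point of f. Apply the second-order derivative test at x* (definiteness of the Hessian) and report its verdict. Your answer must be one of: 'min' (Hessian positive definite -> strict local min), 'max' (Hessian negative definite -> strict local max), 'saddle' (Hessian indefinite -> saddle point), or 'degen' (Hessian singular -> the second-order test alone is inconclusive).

Compute the Hessian H = grad^2 f:
  H = [[-1, -2], [-2, -4]]
Verify stationarity: grad f(x*) = H x* + g = (0, 0).
Eigenvalues of H: -5, 0.
H has a zero eigenvalue (singular; negative semidefinite but not definite), so H is neither positive definite, negative definite, nor indefinite. The second-order test alone is inconclusive -> degen.
(Indeed, f is constant along the null direction of H through x*, so x* is not a strict local extremum.)

degen


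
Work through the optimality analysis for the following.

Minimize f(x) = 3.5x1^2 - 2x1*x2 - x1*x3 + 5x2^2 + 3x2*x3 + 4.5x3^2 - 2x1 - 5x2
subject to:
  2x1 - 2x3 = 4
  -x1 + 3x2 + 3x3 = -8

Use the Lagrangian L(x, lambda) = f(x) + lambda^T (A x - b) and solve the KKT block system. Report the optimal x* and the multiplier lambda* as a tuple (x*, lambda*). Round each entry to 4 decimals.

Form the Lagrangian:
  L(x, lambda) = (1/2) x^T Q x + c^T x + lambda^T (A x - b)
Stationarity (grad_x L = 0): Q x + c + A^T lambda = 0.
Primal feasibility: A x = b.

This gives the KKT block system:
  [ Q   A^T ] [ x     ]   [-c ]
  [ A    0  ] [ lambda ] = [ b ]

Solving the linear system:
  x*      = (0.4026, -0.9351, -1.5974)
  lambda* = (1.1818, 6.6494)
  f(x*)   = 26.1688

x* = (0.4026, -0.9351, -1.5974), lambda* = (1.1818, 6.6494)


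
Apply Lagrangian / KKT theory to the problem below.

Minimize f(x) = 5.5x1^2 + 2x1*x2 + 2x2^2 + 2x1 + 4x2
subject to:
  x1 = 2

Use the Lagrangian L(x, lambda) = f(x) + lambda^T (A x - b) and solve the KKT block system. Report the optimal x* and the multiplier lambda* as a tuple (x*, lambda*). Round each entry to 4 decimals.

Form the Lagrangian:
  L(x, lambda) = (1/2) x^T Q x + c^T x + lambda^T (A x - b)
Stationarity (grad_x L = 0): Q x + c + A^T lambda = 0.
Primal feasibility: A x = b.

This gives the KKT block system:
  [ Q   A^T ] [ x     ]   [-c ]
  [ A    0  ] [ lambda ] = [ b ]

Solving the linear system:
  x*      = (2, -2)
  lambda* = (-20)
  f(x*)   = 18

x* = (2, -2), lambda* = (-20)


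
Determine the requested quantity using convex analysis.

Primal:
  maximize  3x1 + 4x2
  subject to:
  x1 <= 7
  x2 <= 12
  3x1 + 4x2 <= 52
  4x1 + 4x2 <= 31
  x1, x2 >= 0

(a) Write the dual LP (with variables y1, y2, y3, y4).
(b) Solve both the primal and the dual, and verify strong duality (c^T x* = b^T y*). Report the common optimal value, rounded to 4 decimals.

The standard primal-dual pair for 'max c^T x s.t. A x <= b, x >= 0' is:
  Dual:  min b^T y  s.t.  A^T y >= c,  y >= 0.

So the dual LP is:
  minimize  7y1 + 12y2 + 52y3 + 31y4
  subject to:
    y1 + 3y3 + 4y4 >= 3
    y2 + 4y3 + 4y4 >= 4
    y1, y2, y3, y4 >= 0

Solving the primal: x* = (0, 7.75).
  primal value c^T x* = 31.
Solving the dual: y* = (0, 0, 0, 1).
  dual value b^T y* = 31.
Strong duality: c^T x* = b^T y*. Confirmed.

31


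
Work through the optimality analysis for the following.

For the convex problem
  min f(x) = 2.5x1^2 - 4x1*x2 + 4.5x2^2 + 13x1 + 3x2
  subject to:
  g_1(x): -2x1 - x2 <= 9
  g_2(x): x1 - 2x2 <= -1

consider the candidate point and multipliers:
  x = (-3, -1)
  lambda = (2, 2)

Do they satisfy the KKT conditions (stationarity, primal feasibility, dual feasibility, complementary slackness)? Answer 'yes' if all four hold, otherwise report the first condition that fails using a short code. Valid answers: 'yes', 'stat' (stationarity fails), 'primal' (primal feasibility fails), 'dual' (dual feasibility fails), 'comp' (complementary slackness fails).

Gradient of f: grad f(x) = Q x + c = (2, 6)
Constraint values g_i(x) = a_i^T x - b_i:
  g_1((-3, -1)) = -2
  g_2((-3, -1)) = 0
Stationarity residual: grad f(x) + sum_i lambda_i a_i = (0, 0)
  -> stationarity OK
Primal feasibility (all g_i <= 0): OK
Dual feasibility (all lambda_i >= 0): OK
Complementary slackness (lambda_i * g_i(x) = 0 for all i): FAILS

Verdict: the first failing condition is complementary_slackness -> comp.

comp


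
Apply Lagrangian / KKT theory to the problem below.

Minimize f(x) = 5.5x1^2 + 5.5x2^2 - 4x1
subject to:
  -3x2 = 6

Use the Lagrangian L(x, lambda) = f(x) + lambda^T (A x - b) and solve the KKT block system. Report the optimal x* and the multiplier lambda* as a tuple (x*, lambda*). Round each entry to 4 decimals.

Form the Lagrangian:
  L(x, lambda) = (1/2) x^T Q x + c^T x + lambda^T (A x - b)
Stationarity (grad_x L = 0): Q x + c + A^T lambda = 0.
Primal feasibility: A x = b.

This gives the KKT block system:
  [ Q   A^T ] [ x     ]   [-c ]
  [ A    0  ] [ lambda ] = [ b ]

Solving the linear system:
  x*      = (0.3636, -2)
  lambda* = (-7.3333)
  f(x*)   = 21.2727

x* = (0.3636, -2), lambda* = (-7.3333)


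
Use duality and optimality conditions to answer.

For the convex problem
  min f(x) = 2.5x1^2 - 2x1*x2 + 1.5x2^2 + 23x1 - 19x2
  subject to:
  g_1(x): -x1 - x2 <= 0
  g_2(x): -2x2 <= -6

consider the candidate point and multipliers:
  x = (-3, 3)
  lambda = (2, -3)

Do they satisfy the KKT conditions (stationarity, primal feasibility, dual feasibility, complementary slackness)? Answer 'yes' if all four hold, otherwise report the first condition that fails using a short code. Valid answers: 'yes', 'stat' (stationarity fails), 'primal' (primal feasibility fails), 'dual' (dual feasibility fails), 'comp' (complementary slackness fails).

Gradient of f: grad f(x) = Q x + c = (2, -4)
Constraint values g_i(x) = a_i^T x - b_i:
  g_1((-3, 3)) = 0
  g_2((-3, 3)) = 0
Stationarity residual: grad f(x) + sum_i lambda_i a_i = (0, 0)
  -> stationarity OK
Primal feasibility (all g_i <= 0): OK
Dual feasibility (all lambda_i >= 0): FAILS
Complementary slackness (lambda_i * g_i(x) = 0 for all i): OK

Verdict: the first failing condition is dual_feasibility -> dual.

dual


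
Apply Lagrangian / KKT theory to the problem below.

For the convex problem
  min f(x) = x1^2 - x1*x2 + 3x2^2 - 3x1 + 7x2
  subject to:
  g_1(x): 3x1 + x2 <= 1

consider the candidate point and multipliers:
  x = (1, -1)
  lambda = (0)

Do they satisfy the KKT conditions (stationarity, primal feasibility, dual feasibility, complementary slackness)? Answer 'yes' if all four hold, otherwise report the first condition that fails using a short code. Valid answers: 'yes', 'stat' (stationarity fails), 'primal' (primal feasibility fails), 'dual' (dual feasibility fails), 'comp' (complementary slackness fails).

Gradient of f: grad f(x) = Q x + c = (0, 0)
Constraint values g_i(x) = a_i^T x - b_i:
  g_1((1, -1)) = 1
Stationarity residual: grad f(x) + sum_i lambda_i a_i = (0, 0)
  -> stationarity OK
Primal feasibility (all g_i <= 0): FAILS
Dual feasibility (all lambda_i >= 0): OK
Complementary slackness (lambda_i * g_i(x) = 0 for all i): OK

Verdict: the first failing condition is primal_feasibility -> primal.

primal


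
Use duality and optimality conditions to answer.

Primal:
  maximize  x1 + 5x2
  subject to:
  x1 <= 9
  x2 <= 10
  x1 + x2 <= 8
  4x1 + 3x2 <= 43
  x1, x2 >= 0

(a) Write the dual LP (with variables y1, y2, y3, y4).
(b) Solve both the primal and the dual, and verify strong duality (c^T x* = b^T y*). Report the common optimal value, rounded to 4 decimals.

The standard primal-dual pair for 'max c^T x s.t. A x <= b, x >= 0' is:
  Dual:  min b^T y  s.t.  A^T y >= c,  y >= 0.

So the dual LP is:
  minimize  9y1 + 10y2 + 8y3 + 43y4
  subject to:
    y1 + y3 + 4y4 >= 1
    y2 + y3 + 3y4 >= 5
    y1, y2, y3, y4 >= 0

Solving the primal: x* = (0, 8).
  primal value c^T x* = 40.
Solving the dual: y* = (0, 0, 5, 0).
  dual value b^T y* = 40.
Strong duality: c^T x* = b^T y*. Confirmed.

40


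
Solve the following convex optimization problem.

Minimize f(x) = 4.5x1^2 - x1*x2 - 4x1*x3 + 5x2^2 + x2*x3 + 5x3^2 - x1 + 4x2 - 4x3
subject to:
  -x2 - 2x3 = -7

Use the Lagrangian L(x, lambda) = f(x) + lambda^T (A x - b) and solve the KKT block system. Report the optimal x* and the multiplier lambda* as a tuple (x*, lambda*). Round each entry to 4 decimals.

Form the Lagrangian:
  L(x, lambda) = (1/2) x^T Q x + c^T x + lambda^T (A x - b)
Stationarity (grad_x L = 0): Q x + c + A^T lambda = 0.
Primal feasibility: A x = b.

This gives the KKT block system:
  [ Q   A^T ] [ x     ]   [-c ]
  [ A    0  ] [ lambda ] = [ b ]

Solving the linear system:
  x*      = (1.6049, 0.5561, 3.222)
  lambda* = (11.178)
  f(x*)   = 32.989

x* = (1.6049, 0.5561, 3.222), lambda* = (11.178)


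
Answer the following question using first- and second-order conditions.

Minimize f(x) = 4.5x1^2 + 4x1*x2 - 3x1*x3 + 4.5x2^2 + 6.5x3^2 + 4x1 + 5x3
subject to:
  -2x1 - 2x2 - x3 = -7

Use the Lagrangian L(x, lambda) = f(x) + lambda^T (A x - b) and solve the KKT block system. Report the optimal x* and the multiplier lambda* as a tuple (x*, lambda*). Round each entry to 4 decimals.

Form the Lagrangian:
  L(x, lambda) = (1/2) x^T Q x + c^T x + lambda^T (A x - b)
Stationarity (grad_x L = 0): Q x + c + A^T lambda = 0.
Primal feasibility: A x = b.

This gives the KKT block system:
  [ Q   A^T ] [ x     ]   [-c ]
  [ A    0  ] [ lambda ] = [ b ]

Solving the linear system:
  x*      = (1.3875, 1.7373, 0.7504)
  lambda* = (10.5928)
  f(x*)   = 41.7258

x* = (1.3875, 1.7373, 0.7504), lambda* = (10.5928)
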